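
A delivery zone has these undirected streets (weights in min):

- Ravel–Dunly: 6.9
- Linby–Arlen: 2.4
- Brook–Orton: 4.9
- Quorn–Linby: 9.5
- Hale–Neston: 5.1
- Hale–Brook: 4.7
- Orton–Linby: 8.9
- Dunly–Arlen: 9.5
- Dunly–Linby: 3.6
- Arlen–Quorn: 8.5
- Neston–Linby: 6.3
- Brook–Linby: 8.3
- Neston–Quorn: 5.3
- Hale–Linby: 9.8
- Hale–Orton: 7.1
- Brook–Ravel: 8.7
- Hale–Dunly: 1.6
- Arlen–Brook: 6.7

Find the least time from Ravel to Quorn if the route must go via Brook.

23.8 min

Shortest Ravel→Brook: Ravel → Brook = 8.7
Best Brook to Quorn: Brook → Hale → Neston → Quorn costing 15.1
Total via Brook: 8.7 + 15.1 = 23.8 min.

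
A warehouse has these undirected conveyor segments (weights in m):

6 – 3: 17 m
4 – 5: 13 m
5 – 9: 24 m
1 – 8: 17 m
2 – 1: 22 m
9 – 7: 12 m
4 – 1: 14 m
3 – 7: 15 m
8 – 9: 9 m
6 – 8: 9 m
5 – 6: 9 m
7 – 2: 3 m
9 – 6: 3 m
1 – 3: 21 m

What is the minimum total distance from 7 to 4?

Running Dijkstra from 7:
7: 0
2: 3  (via 7)
9: 12  (via 7)
3: 15  (via 7)
6: 15  (via 9)
8: 21  (via 9)
5: 24  (via 6)
1: 25  (via 2)
4: 37  (via 5)
Shortest route: 7 → 9 → 6 → 5 → 4 = 37 m.

37 m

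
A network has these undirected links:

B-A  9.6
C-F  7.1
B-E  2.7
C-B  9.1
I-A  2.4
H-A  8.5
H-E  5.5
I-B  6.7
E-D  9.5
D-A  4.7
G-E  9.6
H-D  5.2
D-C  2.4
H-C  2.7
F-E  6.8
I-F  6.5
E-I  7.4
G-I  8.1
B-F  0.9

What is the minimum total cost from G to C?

Enumerating some paths:
G → E → H → C: 9.6+5.5+2.7 = 17.8
G → I → A → D → C: 8.1+2.4+4.7+2.4 = 17.6
G → E → B → F → C: 9.6+2.7+0.9+7.1 = 20.3
G → E → B → C: 9.6+2.7+9.1 = 21.4
Cheapest is G → I → A → D → C at 17.6.

17.6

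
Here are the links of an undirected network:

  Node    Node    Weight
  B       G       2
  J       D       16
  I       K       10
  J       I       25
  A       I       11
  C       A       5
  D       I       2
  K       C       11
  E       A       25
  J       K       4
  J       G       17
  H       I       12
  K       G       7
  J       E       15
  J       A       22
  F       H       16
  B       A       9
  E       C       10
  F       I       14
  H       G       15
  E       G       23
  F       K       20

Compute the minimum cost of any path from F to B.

Candidate routes:
F - K - G - B: 20+7+2 = 29
F - I - K - G - B: 14+10+7+2 = 33
The minimum is 29 via F - K - G - B.

29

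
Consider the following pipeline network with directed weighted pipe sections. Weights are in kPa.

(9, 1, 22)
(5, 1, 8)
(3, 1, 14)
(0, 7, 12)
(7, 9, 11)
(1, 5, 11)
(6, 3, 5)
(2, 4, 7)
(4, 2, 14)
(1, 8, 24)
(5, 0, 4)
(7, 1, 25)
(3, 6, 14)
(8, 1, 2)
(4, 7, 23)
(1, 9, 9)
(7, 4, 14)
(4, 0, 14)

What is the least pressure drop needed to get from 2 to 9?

Shortest distances from 2:
2: 0
4: 7  (via 2)
0: 21  (via 4)
7: 30  (via 4)
9: 41  (via 7)
Shortest route: 2 → 4 → 7 → 9 = 41 kPa.

41 kPa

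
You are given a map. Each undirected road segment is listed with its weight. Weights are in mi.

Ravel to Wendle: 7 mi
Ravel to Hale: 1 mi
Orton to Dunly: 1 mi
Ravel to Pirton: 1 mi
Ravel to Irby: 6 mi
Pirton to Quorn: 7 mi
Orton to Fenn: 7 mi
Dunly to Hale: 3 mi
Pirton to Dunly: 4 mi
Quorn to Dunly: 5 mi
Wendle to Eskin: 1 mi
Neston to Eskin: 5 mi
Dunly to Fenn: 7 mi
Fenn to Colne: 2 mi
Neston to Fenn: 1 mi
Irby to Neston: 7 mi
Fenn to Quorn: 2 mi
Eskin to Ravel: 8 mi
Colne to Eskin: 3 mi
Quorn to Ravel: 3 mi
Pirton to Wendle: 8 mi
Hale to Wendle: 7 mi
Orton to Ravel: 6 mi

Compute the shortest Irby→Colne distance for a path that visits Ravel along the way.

Best Irby to Ravel: Irby–Ravel costing 6
Best Ravel to Colne: Ravel–Quorn–Fenn–Colne costing 7
Total via Ravel: 6 + 7 = 13 mi.

13 mi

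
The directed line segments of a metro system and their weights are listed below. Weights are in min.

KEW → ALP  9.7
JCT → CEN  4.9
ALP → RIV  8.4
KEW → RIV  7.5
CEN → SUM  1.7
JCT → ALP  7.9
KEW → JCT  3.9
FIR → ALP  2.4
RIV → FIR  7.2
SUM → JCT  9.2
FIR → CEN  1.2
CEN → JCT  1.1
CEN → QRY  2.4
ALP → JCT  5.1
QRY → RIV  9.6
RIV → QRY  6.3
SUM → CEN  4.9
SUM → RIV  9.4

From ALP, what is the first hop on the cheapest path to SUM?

Compare a few routes:
ALP–RIV–FIR–CEN–SUM: 8.4+7.2+1.2+1.7 = 18.5
ALP–JCT–CEN–SUM: 5.1+4.9+1.7 = 11.7
The minimum is 11.7 min via ALP–JCT–CEN–SUM.
So from ALP the first move is to JCT.

JCT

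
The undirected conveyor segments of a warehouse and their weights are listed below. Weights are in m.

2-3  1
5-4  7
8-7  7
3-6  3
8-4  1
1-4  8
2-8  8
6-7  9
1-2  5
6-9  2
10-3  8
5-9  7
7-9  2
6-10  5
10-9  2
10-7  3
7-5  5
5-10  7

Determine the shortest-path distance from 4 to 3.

Enumerating some paths:
4 → 8 → 2 → 3: 1+8+1 = 10
4 → 1 → 2 → 3: 8+5+1 = 14
4 → 8 → 7 → 9 → 6 → 3: 1+7+2+2+3 = 15
The minimum is 10 m via 4 → 8 → 2 → 3.

10 m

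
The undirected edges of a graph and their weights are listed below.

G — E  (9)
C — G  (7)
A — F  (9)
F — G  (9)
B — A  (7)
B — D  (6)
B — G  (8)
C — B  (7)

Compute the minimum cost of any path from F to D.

Compare a few routes:
F → G → C → B → D: 9+7+7+6 = 29
F → G → B → D: 9+8+6 = 23
F → A → B → D: 9+7+6 = 22
Cheapest is F → A → B → D at 22.

22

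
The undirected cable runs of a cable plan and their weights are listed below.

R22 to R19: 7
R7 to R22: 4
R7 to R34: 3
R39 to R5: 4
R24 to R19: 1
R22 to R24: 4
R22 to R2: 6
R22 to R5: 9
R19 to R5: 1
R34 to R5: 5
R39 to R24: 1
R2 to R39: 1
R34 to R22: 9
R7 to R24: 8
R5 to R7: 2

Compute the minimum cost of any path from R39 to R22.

Shortest distances from R39:
R39: 0
R2: 1  (via R39)
R24: 1  (via R39)
R19: 2  (via R24)
R5: 3  (via R19)
R22: 5  (via R24)
Shortest route: R39 → R24 → R22 = 5.

5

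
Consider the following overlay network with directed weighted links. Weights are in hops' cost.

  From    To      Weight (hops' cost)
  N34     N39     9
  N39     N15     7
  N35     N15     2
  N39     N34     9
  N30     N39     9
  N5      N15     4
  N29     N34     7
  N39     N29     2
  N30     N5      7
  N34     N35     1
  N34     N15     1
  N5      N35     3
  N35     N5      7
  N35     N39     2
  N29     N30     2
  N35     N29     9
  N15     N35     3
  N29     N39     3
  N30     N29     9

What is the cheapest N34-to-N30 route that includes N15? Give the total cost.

10 hops' cost

Shortest N34→N15: N34–N15 = 1
Best N15 to N30: N15–N35–N39–N29–N30 costing 9
Total via N15: 1 + 9 = 10 hops' cost.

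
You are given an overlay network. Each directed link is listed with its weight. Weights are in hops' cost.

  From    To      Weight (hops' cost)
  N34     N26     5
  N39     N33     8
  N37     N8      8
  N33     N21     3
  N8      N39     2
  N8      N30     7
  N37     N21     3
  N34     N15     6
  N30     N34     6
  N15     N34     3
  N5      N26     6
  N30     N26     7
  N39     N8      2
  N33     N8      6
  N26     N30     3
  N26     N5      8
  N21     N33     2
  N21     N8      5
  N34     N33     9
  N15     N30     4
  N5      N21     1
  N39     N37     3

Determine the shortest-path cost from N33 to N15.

25 hops' cost

Enumerating some paths:
N33–N21–N8–N30–N34–N15: 3+5+7+6+6 = 27
N33–N8–N30–N34–N15: 6+7+6+6 = 25
The minimum is 25 hops' cost via N33–N8–N30–N34–N15.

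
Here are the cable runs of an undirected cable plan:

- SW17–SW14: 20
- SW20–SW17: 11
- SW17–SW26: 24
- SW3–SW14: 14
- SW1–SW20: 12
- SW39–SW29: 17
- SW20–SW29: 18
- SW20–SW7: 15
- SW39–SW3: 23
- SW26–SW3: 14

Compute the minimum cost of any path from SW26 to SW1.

47

Settle nodes by increasing distance from SW26:
SW26: 0
SW3: 14  (via SW26)
SW17: 24  (via SW26)
SW14: 28  (via SW3)
SW20: 35  (via SW17)
SW39: 37  (via SW3)
SW1: 47  (via SW20)
Shortest route: SW26 → SW17 → SW20 → SW1 = 47.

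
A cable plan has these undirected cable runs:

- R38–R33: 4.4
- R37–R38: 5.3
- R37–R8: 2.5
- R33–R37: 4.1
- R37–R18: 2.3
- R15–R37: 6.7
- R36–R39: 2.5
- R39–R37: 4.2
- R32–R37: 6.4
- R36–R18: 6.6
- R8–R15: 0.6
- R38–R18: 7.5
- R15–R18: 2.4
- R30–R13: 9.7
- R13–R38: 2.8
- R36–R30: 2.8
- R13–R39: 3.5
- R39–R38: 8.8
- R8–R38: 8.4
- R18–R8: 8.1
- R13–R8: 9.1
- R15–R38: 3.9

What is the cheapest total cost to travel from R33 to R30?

Candidate routes:
R33–R37–R18–R36–R30: 4.1+2.3+6.6+2.8 = 15.8
R33–R37–R39–R36–R30: 4.1+4.2+2.5+2.8 = 13.6
The minimum is 13.6 via R33–R37–R39–R36–R30.

13.6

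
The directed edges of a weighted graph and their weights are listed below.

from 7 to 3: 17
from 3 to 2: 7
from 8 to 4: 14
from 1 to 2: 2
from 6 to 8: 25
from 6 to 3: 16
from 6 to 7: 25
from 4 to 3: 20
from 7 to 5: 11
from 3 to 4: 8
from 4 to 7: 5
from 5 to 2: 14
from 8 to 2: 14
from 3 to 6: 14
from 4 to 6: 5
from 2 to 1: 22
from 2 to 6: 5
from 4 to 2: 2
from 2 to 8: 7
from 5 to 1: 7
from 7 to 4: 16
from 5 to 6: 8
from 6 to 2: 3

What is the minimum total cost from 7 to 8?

Running Dijkstra from 7:
7: 0
5: 11  (via 7)
4: 16  (via 7)
3: 17  (via 7)
1: 18  (via 5)
2: 18  (via 4)
6: 19  (via 5)
8: 25  (via 2)
Shortest route: 7 → 4 → 2 → 8 = 25.

25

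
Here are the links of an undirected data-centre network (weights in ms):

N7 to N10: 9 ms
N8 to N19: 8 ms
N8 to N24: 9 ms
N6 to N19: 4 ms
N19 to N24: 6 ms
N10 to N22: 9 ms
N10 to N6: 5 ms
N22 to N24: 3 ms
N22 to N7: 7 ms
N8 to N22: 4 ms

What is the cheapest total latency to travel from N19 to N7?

Settle nodes by increasing distance from N19:
N19: 0
N6: 4  (via N19)
N24: 6  (via N19)
N8: 8  (via N19)
N22: 9  (via N24)
N10: 9  (via N6)
N7: 16  (via N22)
Shortest route: N19 → N24 → N22 → N7 = 16 ms.

16 ms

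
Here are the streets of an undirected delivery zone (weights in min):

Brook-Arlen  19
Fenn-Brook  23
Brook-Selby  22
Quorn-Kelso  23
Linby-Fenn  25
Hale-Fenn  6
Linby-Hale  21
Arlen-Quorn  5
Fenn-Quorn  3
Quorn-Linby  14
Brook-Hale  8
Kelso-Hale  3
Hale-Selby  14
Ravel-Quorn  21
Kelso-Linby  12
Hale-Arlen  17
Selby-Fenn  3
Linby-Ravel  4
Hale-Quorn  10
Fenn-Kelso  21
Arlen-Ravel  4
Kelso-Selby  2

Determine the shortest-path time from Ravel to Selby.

Compare a few routes:
Ravel - Arlen - Quorn - Fenn - Selby: 4+5+3+3 = 15
Ravel - Linby - Kelso - Selby: 4+12+2 = 18
Ravel - Arlen - Quorn - Fenn - Hale - Kelso - Selby: 4+5+3+6+3+2 = 23
The minimum is 15 min via Ravel - Arlen - Quorn - Fenn - Selby.

15 min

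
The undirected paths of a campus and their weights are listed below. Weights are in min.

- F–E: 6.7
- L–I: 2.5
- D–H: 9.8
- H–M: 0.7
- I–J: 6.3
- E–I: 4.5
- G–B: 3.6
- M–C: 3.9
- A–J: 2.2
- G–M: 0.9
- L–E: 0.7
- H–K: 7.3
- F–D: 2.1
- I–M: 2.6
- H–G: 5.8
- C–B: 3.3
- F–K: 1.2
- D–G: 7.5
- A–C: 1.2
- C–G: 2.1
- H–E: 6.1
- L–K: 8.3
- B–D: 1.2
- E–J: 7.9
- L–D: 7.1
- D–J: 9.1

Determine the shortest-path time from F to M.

Enumerating some paths:
F → K → H → M: 1.2+7.3+0.7 = 9.2
F → D → B → G → M: 2.1+1.2+3.6+0.9 = 7.8
Cheapest is F → D → B → G → M at 7.8 min.

7.8 min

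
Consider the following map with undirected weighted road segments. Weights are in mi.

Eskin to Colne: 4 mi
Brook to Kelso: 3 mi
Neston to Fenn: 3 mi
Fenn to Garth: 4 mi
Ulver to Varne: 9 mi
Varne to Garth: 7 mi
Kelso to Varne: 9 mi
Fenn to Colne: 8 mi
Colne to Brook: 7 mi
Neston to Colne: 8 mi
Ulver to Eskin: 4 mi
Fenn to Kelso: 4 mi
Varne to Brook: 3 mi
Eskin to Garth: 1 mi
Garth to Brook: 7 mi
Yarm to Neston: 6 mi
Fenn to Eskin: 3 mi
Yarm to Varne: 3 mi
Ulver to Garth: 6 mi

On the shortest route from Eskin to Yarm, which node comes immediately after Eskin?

Garth

Compare a few routes:
Eskin - Fenn - Neston - Yarm: 3+3+6 = 12
Eskin - Garth - Fenn - Neston - Yarm: 1+4+3+6 = 14
Eskin - Garth - Brook - Varne - Yarm: 1+7+3+3 = 14
Eskin - Garth - Varne - Yarm: 1+7+3 = 11
The minimum is 11 mi via Eskin - Garth - Varne - Yarm.
So from Eskin the first move is to Garth.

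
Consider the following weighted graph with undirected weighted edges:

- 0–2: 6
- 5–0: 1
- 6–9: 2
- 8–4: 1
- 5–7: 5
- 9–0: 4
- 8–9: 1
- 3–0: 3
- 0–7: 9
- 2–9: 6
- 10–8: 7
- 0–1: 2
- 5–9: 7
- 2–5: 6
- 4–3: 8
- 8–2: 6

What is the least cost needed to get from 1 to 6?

Candidate routes:
1 → 0 → 9 → 6: 2+4+2 = 8
1 → 0 → 5 → 9 → 6: 2+1+7+2 = 12
The minimum is 8 via 1 → 0 → 9 → 6.

8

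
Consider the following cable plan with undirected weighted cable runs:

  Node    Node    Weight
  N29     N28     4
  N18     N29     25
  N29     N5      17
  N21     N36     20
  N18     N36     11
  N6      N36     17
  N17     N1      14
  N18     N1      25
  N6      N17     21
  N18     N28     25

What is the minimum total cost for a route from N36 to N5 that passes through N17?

119

Best N36 to N17: N36 → N6 → N17 costing 38
Best N17 to N5: N17 → N1 → N18 → N29 → N5 costing 81
Total via N17: 38 + 81 = 119.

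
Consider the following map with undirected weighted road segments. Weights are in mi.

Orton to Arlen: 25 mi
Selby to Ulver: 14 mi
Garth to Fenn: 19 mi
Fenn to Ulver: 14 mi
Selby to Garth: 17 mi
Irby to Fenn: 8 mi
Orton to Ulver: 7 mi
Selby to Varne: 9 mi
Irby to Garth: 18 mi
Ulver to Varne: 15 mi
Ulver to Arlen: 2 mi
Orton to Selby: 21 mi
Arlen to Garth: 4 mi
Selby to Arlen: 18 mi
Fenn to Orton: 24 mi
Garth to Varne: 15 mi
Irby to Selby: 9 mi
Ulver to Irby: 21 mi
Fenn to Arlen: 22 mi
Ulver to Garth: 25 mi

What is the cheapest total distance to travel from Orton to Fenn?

Running Dijkstra from Orton:
Orton: 0
Ulver: 7  (via Orton)
Arlen: 9  (via Ulver)
Garth: 13  (via Arlen)
Selby: 21  (via Orton)
Fenn: 21  (via Ulver)
Shortest route: Orton–Ulver–Fenn = 21 mi.

21 mi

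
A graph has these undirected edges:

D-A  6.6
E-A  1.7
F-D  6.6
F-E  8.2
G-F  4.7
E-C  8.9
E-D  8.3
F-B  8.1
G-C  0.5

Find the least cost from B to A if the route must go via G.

Best B to G: B–F–G costing 12.8
Shortest G→A: G–C–E–A = 11.1
Total via G: 12.8 + 11.1 = 23.9.

23.9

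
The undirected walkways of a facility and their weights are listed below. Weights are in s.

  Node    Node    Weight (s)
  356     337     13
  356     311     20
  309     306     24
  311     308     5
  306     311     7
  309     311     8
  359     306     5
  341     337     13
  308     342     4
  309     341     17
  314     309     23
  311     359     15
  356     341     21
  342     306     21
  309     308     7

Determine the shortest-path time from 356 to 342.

Settle nodes by increasing distance from 356:
356: 0
337: 13  (via 356)
311: 20  (via 356)
341: 21  (via 356)
308: 25  (via 311)
306: 27  (via 311)
309: 28  (via 311)
342: 29  (via 308)
Shortest route: 356 → 311 → 308 → 342 = 29 s.

29 s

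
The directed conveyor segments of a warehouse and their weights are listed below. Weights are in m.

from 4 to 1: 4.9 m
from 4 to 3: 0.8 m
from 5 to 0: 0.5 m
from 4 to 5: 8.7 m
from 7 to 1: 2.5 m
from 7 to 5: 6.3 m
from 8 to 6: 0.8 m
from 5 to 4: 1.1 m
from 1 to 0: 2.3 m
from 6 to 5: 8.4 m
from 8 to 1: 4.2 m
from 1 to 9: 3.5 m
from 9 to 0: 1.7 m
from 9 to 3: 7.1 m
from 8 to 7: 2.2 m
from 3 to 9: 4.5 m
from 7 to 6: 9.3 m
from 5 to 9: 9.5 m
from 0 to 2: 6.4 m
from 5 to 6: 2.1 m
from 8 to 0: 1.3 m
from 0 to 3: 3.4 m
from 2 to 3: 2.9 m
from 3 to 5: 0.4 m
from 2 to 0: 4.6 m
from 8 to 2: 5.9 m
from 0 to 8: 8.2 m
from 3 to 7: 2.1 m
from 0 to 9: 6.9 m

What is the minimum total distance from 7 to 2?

11.2 m

Enumerating some paths:
7 - 1 - 9 - 0 - 2: 2.5+3.5+1.7+6.4 = 14.1
7 - 1 - 0 - 2: 2.5+2.3+6.4 = 11.2
7 - 5 - 0 - 2: 6.3+0.5+6.4 = 13.2
Cheapest is 7 - 1 - 0 - 2 at 11.2 m.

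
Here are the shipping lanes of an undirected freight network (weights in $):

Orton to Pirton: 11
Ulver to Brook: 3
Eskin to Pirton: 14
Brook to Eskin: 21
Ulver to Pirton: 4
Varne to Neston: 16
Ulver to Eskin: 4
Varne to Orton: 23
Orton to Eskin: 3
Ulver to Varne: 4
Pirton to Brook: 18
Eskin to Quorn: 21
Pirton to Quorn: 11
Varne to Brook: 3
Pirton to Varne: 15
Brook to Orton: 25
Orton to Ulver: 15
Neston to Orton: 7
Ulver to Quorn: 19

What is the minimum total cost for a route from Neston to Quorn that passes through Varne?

$35

Best Neston to Varne: Neston → Varne costing 16
Best Varne to Quorn: Varne → Ulver → Pirton → Quorn costing 19
Total via Varne: 16 + 19 = $35.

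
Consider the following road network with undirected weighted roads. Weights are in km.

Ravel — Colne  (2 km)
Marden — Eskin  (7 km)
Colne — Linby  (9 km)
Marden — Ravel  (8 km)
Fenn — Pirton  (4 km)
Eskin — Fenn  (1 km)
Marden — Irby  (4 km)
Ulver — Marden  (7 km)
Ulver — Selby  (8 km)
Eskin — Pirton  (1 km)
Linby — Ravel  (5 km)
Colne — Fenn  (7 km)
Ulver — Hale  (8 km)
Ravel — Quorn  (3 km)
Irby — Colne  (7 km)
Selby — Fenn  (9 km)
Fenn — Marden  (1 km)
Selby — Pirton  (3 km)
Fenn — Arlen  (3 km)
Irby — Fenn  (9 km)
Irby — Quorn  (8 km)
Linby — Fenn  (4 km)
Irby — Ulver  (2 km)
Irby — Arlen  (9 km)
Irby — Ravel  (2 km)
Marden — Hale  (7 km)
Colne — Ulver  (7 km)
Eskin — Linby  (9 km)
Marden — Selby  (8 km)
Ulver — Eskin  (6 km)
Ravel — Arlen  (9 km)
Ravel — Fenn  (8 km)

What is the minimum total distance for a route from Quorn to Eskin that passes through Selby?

Shortest Quorn→Selby: Quorn–Ravel–Irby–Ulver–Selby = 15
Best Selby to Eskin: Selby–Pirton–Eskin costing 4
Total via Selby: 15 + 4 = 19 km.

19 km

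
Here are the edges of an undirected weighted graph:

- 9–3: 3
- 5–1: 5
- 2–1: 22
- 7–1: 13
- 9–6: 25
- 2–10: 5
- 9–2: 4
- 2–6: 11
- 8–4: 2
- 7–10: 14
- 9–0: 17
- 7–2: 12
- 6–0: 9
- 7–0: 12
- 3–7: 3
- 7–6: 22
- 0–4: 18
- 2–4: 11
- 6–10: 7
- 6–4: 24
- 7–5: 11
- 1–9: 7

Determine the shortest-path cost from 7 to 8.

23

Compare a few routes:
7 → 10 → 2 → 4 → 8: 14+5+11+2 = 32
7 → 2 → 4 → 8: 12+11+2 = 25
7 → 3 → 9 → 2 → 4 → 8: 3+3+4+11+2 = 23
7 → 0 → 4 → 8: 12+18+2 = 32
The minimum is 23 via 7 → 3 → 9 → 2 → 4 → 8.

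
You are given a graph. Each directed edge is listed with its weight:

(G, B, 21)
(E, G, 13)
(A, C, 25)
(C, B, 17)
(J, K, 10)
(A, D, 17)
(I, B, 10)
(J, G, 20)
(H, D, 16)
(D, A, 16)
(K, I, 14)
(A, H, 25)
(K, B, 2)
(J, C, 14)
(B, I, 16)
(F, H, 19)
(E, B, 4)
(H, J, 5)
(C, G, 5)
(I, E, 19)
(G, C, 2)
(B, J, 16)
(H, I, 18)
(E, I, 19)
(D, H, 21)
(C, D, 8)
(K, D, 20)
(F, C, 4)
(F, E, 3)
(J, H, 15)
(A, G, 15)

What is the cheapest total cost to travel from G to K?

45

Running Dijkstra from G:
G: 0
C: 2  (via G)
D: 10  (via C)
B: 19  (via C)
A: 26  (via D)
H: 31  (via D)
I: 35  (via B)
J: 35  (via B)
K: 45  (via J)
Shortest route: G–C–B–J–K = 45.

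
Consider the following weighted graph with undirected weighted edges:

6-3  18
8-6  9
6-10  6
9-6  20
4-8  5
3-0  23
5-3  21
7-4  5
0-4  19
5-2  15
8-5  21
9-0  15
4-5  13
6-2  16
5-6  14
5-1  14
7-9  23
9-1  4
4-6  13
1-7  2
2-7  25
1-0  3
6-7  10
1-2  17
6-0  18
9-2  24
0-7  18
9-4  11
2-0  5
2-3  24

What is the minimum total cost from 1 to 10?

Shortest distances from 1:
1: 0
7: 2  (via 1)
0: 3  (via 1)
9: 4  (via 1)
4: 7  (via 7)
2: 8  (via 0)
6: 12  (via 7)
8: 12  (via 4)
5: 14  (via 1)
10: 18  (via 6)
Shortest route: 1 → 7 → 6 → 10 = 18.

18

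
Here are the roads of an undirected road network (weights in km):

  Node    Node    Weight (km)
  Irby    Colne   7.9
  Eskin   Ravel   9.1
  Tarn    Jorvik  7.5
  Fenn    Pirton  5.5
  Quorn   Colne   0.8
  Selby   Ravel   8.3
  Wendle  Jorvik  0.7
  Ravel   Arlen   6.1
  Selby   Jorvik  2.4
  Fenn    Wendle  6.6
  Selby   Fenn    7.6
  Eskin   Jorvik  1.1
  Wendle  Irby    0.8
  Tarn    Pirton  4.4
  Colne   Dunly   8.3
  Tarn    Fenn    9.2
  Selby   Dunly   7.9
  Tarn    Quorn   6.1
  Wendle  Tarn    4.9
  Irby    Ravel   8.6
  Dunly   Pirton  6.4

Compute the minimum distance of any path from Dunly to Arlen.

22.3 km

Shortest distances from Dunly:
Dunly: 0
Pirton: 6.4  (via Dunly)
Selby: 7.9  (via Dunly)
Colne: 8.3  (via Dunly)
Quorn: 9.1  (via Colne)
Jorvik: 10.3  (via Selby)
Tarn: 10.8  (via Pirton)
Wendle: 11  (via Jorvik)
Eskin: 11.4  (via Jorvik)
Irby: 11.8  (via Wendle)
Fenn: 11.9  (via Pirton)
Ravel: 16.2  (via Selby)
Arlen: 22.3  (via Ravel)
Shortest route: Dunly–Selby–Ravel–Arlen = 22.3 km.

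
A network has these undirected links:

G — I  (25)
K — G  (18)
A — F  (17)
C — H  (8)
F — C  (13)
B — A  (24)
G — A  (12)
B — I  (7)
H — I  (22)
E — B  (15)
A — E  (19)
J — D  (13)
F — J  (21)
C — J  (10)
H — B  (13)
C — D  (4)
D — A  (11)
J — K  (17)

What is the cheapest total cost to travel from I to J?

Running Dijkstra from I:
I: 0
B: 7  (via I)
H: 20  (via B)
E: 22  (via B)
G: 25  (via I)
C: 28  (via H)
A: 31  (via B)
D: 32  (via C)
J: 38  (via C)
Shortest route: I → B → H → C → J = 38.

38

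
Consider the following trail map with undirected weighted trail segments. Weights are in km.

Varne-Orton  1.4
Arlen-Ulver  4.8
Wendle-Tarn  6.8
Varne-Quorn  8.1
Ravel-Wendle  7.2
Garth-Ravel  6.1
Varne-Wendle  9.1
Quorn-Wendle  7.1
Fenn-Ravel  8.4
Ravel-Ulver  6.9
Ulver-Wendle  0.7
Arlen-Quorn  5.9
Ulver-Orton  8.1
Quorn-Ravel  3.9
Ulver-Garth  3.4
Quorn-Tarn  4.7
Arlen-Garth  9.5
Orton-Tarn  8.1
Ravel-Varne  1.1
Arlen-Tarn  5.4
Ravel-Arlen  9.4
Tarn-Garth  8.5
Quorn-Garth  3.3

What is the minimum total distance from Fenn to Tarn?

17 km

Settle nodes by increasing distance from Fenn:
Fenn: 0
Ravel: 8.4  (via Fenn)
Varne: 9.5  (via Ravel)
Orton: 10.9  (via Varne)
Quorn: 12.3  (via Ravel)
Garth: 14.5  (via Ravel)
Ulver: 15.3  (via Ravel)
Wendle: 15.6  (via Ravel)
Tarn: 17  (via Quorn)
Shortest route: Fenn–Ravel–Quorn–Tarn = 17 km.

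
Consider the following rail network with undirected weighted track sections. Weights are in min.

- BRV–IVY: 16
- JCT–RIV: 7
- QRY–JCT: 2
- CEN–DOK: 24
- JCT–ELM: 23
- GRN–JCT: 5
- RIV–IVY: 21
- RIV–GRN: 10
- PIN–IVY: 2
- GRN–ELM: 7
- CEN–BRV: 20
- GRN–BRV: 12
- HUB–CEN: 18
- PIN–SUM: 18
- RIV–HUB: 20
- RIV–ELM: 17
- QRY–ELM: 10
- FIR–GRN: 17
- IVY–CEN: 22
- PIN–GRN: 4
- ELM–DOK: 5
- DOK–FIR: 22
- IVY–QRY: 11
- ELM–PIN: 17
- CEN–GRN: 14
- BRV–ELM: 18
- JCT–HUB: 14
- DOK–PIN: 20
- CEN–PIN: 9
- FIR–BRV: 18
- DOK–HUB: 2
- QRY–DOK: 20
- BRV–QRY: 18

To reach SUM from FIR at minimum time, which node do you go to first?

Compare a few routes:
FIR → GRN → PIN → SUM: 17+4+18 = 39
FIR → BRV → IVY → PIN → SUM: 18+16+2+18 = 54
FIR → GRN → JCT → QRY → IVY → PIN → SUM: 17+5+2+11+2+18 = 55
FIR → BRV → GRN → PIN → SUM: 18+12+4+18 = 52
The minimum is 39 min via FIR → GRN → PIN → SUM.
So from FIR the first move is to GRN.

GRN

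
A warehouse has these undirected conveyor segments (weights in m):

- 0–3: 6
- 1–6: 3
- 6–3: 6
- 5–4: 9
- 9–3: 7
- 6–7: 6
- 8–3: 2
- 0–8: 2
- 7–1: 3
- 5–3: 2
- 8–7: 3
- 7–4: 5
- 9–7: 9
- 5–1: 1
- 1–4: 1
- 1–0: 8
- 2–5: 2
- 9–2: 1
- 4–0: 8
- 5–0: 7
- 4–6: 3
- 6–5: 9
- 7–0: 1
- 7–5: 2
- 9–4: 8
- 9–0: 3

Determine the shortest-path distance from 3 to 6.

Running Dijkstra from 3:
3: 0
5: 2  (via 3)
8: 2  (via 3)
1: 3  (via 5)
0: 4  (via 8)
2: 4  (via 5)
4: 4  (via 1)
7: 4  (via 5)
9: 5  (via 2)
6: 6  (via 3)
Shortest route: 3–6 = 6 m.

6 m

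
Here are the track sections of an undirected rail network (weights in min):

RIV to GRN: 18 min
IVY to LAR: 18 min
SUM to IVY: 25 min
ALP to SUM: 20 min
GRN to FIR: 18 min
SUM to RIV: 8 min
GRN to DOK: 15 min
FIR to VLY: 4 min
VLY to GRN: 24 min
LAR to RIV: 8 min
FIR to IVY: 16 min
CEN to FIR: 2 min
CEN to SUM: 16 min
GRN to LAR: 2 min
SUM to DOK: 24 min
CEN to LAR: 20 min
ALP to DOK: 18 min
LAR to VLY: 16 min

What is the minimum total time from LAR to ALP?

35 min

Settle nodes by increasing distance from LAR:
LAR: 0
GRN: 2  (via LAR)
RIV: 8  (via LAR)
VLY: 16  (via LAR)
SUM: 16  (via RIV)
DOK: 17  (via GRN)
IVY: 18  (via LAR)
CEN: 20  (via LAR)
FIR: 20  (via GRN)
ALP: 35  (via DOK)
Shortest route: LAR → GRN → DOK → ALP = 35 min.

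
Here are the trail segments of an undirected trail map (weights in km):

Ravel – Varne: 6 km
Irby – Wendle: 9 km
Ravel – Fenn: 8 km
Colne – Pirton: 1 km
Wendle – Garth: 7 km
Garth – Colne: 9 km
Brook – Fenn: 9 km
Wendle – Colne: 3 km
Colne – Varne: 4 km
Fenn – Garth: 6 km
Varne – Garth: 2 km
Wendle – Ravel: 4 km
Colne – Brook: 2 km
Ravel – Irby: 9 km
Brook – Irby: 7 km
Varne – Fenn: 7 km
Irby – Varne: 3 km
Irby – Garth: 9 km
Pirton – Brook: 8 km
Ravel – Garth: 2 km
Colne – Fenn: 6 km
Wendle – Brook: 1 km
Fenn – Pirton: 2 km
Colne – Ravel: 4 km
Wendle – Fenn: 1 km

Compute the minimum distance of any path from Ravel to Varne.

Candidate routes:
Ravel → Varne: 6 = 6
Ravel → Garth → Varne: 2+2 = 4
Ravel → Colne → Varne: 4+4 = 8
The minimum is 4 km via Ravel → Garth → Varne.

4 km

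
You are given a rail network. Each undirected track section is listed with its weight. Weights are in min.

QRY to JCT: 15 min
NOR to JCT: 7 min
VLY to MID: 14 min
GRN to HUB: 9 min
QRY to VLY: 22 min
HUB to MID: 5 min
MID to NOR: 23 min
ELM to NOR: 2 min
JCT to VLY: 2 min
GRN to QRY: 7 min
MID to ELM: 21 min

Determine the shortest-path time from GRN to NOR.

Running Dijkstra from GRN:
GRN: 0
QRY: 7  (via GRN)
HUB: 9  (via GRN)
MID: 14  (via HUB)
JCT: 22  (via QRY)
VLY: 24  (via JCT)
NOR: 29  (via JCT)
Shortest route: GRN–QRY–JCT–NOR = 29 min.

29 min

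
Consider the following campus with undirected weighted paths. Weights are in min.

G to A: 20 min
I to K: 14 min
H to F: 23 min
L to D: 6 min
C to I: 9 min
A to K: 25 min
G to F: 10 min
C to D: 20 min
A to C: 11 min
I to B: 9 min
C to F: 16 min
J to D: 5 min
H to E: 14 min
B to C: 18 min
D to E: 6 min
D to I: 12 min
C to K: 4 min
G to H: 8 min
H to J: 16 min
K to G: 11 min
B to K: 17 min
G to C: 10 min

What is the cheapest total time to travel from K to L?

30 min

Candidate routes:
K - I - D - L: 14+12+6 = 32
K - B - I - D - L: 17+9+12+6 = 44
K - C - I - D - L: 4+9+12+6 = 31
K - C - D - L: 4+20+6 = 30
The minimum is 30 min via K - C - D - L.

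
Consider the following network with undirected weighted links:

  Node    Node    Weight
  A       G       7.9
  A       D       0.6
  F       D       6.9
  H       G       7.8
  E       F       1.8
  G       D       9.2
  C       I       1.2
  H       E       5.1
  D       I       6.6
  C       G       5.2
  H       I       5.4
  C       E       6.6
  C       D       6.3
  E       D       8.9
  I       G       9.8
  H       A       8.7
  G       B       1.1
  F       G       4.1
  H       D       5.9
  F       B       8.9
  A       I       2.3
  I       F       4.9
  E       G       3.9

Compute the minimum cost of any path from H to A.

Enumerating some paths:
H → I → A: 5.4+2.3 = 7.7
H → A: 8.7 = 8.7
H → D → A: 5.9+0.6 = 6.5
The minimum is 6.5 via H → D → A.

6.5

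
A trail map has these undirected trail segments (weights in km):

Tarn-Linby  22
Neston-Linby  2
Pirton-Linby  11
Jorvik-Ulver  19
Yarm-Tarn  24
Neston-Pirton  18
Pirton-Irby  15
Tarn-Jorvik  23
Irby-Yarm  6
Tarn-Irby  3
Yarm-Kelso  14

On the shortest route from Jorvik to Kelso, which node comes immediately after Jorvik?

Tarn

Enumerating some paths:
Jorvik–Tarn–Irby–Yarm–Kelso: 23+3+6+14 = 46
Jorvik–Tarn–Linby–Pirton–Irby–Yarm–Kelso: 23+22+11+15+6+14 = 91
Jorvik–Tarn–Yarm–Kelso: 23+24+14 = 61
The minimum is 46 km via Jorvik–Tarn–Irby–Yarm–Kelso.
So from Jorvik the first move is to Tarn.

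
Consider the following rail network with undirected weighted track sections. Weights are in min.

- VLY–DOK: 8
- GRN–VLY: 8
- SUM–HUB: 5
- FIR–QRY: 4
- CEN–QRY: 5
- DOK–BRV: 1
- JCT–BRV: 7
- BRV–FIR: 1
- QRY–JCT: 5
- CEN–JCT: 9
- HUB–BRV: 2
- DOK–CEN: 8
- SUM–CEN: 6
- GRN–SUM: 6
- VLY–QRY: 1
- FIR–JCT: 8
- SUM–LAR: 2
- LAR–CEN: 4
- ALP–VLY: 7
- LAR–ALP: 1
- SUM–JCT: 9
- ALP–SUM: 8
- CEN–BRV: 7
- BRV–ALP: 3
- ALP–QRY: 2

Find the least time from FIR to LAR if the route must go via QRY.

Best FIR to QRY: FIR–QRY costing 4
Shortest QRY→LAR: QRY–ALP–LAR = 3
Total via QRY: 4 + 3 = 7 min.

7 min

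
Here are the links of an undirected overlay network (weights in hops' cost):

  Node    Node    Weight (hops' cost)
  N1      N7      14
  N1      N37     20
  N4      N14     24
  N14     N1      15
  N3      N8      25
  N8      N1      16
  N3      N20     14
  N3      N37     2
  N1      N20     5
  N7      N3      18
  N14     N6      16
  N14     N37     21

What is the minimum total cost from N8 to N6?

47 hops' cost

Candidate routes:
N8 → N1 → N14 → N6: 16+15+16 = 47
N8 → N3 → N37 → N14 → N6: 25+2+21+16 = 64
N8 → N1 → N37 → N14 → N6: 16+20+21+16 = 73
Cheapest is N8 → N1 → N14 → N6 at 47 hops' cost.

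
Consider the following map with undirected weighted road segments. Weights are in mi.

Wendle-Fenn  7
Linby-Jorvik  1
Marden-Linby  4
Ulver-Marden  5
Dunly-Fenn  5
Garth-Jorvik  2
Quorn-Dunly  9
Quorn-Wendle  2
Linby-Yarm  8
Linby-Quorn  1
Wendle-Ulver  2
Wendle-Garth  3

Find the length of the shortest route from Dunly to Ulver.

Candidate routes:
Dunly → Fenn → Wendle → Ulver: 5+7+2 = 14
Dunly → Quorn → Wendle → Ulver: 9+2+2 = 13
Dunly → Quorn → Linby → Jorvik → Garth → Wendle → Ulver: 9+1+1+2+3+2 = 18
Cheapest is Dunly → Quorn → Wendle → Ulver at 13 mi.

13 mi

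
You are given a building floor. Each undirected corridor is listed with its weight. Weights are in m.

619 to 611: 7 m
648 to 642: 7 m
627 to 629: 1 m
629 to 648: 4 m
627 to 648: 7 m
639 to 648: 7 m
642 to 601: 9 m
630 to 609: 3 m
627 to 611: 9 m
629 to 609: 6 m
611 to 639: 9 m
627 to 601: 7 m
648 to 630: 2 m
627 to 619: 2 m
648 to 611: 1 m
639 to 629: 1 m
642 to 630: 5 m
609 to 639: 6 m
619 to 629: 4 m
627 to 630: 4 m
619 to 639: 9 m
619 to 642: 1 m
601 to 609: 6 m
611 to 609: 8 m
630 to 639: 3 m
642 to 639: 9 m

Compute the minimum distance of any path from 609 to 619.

Enumerating some paths:
609 → 630 → 639 → 629 → 627 → 619: 3+3+1+1+2 = 10
609 → 630 → 627 → 619: 3+4+2 = 9
The minimum is 9 m via 609 → 630 → 627 → 619.

9 m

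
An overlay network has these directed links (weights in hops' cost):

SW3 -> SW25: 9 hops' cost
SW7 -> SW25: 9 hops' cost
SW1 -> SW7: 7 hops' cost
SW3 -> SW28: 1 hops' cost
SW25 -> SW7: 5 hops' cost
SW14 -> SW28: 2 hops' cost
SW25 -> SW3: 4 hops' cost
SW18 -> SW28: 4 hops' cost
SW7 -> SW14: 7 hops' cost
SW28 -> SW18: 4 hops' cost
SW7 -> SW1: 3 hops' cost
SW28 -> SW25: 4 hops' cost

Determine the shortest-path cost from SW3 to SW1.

13 hops' cost

Running Dijkstra from SW3:
SW3: 0
SW28: 1  (via SW3)
SW18: 5  (via SW28)
SW25: 5  (via SW28)
SW7: 10  (via SW25)
SW1: 13  (via SW7)
Shortest route: SW3–SW28–SW25–SW7–SW1 = 13 hops' cost.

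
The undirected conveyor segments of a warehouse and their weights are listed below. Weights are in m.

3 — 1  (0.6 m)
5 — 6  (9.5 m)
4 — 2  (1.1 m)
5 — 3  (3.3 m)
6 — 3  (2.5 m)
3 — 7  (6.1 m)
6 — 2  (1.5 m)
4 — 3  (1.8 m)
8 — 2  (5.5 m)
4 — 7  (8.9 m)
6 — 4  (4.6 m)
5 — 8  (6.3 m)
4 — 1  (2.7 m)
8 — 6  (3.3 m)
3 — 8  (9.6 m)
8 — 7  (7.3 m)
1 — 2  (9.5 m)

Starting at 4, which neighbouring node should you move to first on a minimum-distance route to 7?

3

Compare a few routes:
4–3–7: 1.8+6.1 = 7.9
4–7: 8.9 = 8.9
4–1–3–7: 2.7+0.6+6.1 = 9.4
Cheapest is 4–3–7 at 7.9 m.
So from 4 the first move is to 3.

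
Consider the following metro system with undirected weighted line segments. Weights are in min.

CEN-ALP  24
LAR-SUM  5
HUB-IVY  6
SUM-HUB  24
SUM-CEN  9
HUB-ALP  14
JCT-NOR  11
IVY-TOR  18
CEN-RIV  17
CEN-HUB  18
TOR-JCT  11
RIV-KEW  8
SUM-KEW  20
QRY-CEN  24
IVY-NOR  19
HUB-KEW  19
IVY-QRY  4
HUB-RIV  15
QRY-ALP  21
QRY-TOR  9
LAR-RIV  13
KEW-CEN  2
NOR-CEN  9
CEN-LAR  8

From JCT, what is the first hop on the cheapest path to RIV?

NOR

Compare a few routes:
JCT - NOR - CEN - RIV: 11+9+17 = 37
JCT - NOR - CEN - LAR - RIV: 11+9+8+13 = 41
JCT - NOR - CEN - KEW - RIV: 11+9+2+8 = 30
Cheapest is JCT - NOR - CEN - KEW - RIV at 30 min.
So from JCT the first move is to NOR.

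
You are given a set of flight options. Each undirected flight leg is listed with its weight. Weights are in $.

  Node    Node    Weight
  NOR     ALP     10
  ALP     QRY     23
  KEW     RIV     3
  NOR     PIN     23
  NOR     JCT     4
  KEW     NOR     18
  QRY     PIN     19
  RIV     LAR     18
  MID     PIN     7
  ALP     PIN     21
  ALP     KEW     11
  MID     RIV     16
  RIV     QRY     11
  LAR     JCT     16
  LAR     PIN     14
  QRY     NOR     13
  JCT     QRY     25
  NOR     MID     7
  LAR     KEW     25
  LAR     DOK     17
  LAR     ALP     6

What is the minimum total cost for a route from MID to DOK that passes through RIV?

Best MID to RIV: MID → RIV costing 16
Best RIV to DOK: RIV → LAR → DOK costing 35
Total via RIV: 16 + 35 = $51.

$51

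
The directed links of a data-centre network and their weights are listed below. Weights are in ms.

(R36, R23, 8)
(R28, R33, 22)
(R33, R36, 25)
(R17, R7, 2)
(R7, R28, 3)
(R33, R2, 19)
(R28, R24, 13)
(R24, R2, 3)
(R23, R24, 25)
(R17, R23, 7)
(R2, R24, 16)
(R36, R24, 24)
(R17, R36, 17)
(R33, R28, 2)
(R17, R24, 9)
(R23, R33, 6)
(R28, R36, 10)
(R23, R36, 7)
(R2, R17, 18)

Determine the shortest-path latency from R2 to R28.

23 ms

Shortest distances from R2:
R2: 0
R24: 16  (via R2)
R17: 18  (via R2)
R7: 20  (via R17)
R28: 23  (via R7)
Shortest route: R2 → R17 → R7 → R28 = 23 ms.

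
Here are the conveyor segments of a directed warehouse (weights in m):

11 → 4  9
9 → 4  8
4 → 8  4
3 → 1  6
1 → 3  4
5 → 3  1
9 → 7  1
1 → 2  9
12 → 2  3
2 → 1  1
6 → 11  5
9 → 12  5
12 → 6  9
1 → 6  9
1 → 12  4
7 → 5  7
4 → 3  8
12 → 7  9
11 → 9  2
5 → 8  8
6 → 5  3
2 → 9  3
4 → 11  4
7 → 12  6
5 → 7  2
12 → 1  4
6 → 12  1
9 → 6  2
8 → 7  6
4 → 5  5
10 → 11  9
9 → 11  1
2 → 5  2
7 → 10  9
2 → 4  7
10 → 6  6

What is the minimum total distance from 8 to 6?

20 m

Enumerating some paths:
8–7–10–6: 6+9+6 = 21
8–7–12–2–9–6: 6+6+3+3+2 = 20
Cheapest is 8–7–12–2–9–6 at 20 m.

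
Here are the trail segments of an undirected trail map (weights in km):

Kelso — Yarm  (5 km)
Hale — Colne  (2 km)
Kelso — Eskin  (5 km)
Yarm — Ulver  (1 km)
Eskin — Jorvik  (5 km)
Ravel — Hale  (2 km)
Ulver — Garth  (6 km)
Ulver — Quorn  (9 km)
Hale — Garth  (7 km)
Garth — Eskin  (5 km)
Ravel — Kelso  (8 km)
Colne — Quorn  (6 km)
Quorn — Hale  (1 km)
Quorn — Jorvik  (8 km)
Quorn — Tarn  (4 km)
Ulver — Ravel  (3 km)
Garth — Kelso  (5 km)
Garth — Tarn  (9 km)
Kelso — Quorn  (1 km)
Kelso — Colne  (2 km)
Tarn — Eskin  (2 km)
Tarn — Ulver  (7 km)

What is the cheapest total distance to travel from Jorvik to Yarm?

14 km

Settle nodes by increasing distance from Jorvik:
Jorvik: 0
Eskin: 5  (via Jorvik)
Tarn: 7  (via Eskin)
Quorn: 8  (via Jorvik)
Kelso: 9  (via Quorn)
Hale: 9  (via Quorn)
Garth: 10  (via Eskin)
Colne: 11  (via Kelso)
Ravel: 11  (via Hale)
Yarm: 14  (via Kelso)
Shortest route: Jorvik → Quorn → Kelso → Yarm = 14 km.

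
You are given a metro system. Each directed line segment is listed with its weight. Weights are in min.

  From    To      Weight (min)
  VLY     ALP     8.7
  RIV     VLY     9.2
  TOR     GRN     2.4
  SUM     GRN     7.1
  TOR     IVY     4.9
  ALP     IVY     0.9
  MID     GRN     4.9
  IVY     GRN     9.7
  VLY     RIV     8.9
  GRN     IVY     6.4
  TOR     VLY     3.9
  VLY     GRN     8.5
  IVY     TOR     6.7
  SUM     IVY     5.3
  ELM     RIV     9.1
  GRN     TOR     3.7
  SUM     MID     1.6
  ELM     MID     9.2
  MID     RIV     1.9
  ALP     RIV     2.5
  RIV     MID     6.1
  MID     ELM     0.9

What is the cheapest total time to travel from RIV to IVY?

Running Dijkstra from RIV:
RIV: 0
MID: 6.1  (via RIV)
ELM: 7  (via MID)
VLY: 9.2  (via RIV)
GRN: 11  (via MID)
TOR: 14.7  (via GRN)
IVY: 17.4  (via GRN)
Shortest route: RIV–MID–GRN–IVY = 17.4 min.

17.4 min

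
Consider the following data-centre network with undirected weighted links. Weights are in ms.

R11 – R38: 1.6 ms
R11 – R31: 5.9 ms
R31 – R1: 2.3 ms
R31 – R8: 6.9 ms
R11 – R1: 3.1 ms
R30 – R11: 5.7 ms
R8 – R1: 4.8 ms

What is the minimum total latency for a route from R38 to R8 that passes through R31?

13.9 ms

Best R38 to R31: R38–R11–R1–R31 costing 7
Shortest R31→R8: R31–R8 = 6.9
Total via R31: 7 + 6.9 = 13.9 ms.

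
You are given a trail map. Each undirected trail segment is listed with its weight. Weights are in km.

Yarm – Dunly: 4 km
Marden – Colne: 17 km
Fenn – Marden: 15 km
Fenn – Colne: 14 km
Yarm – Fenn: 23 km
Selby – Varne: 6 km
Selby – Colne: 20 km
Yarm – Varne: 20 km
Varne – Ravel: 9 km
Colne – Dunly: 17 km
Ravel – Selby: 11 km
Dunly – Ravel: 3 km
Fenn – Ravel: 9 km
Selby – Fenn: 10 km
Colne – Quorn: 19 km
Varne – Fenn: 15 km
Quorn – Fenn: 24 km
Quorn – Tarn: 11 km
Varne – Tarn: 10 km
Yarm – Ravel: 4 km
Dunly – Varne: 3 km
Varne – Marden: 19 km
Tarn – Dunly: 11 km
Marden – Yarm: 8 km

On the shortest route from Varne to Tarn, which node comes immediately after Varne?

Compare a few routes:
Varne → Ravel → Dunly → Tarn: 9+3+11 = 23
Varne → Dunly → Tarn: 3+11 = 14
Varne → Tarn: 10 = 10
The minimum is 10 km via Varne → Tarn.
So from Varne the first move is to Tarn.

Tarn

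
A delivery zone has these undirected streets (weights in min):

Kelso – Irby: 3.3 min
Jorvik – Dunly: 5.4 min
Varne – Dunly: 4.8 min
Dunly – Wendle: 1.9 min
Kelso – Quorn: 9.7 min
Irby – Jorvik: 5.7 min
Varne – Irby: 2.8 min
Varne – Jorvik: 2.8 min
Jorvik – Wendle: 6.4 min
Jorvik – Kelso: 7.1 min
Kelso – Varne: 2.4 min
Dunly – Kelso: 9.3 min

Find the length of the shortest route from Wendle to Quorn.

Running Dijkstra from Wendle:
Wendle: 0
Dunly: 1.9  (via Wendle)
Jorvik: 6.4  (via Wendle)
Varne: 6.7  (via Dunly)
Kelso: 9.1  (via Varne)
Irby: 9.5  (via Varne)
Quorn: 18.8  (via Kelso)
Shortest route: Wendle → Dunly → Varne → Kelso → Quorn = 18.8 min.

18.8 min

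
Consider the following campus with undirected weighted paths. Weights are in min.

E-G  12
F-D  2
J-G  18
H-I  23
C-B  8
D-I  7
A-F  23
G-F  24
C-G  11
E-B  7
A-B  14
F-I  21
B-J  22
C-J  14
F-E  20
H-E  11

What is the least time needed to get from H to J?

Enumerating some paths:
H → E → B → J: 11+7+22 = 40
H → E → G → J: 11+12+18 = 41
The minimum is 40 min via H → E → B → J.

40 min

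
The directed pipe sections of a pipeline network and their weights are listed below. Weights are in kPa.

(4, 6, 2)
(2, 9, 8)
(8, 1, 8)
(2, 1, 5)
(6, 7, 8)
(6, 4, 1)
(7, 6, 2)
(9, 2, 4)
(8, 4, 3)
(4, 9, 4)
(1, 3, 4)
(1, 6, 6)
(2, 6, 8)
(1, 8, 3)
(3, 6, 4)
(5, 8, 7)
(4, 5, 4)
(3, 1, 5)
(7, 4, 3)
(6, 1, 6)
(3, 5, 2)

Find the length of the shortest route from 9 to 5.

15 kPa

Shortest distances from 9:
9: 0
2: 4  (via 9)
1: 9  (via 2)
6: 12  (via 2)
8: 12  (via 1)
3: 13  (via 1)
4: 13  (via 6)
5: 15  (via 3)
Shortest route: 9–2–1–3–5 = 15 kPa.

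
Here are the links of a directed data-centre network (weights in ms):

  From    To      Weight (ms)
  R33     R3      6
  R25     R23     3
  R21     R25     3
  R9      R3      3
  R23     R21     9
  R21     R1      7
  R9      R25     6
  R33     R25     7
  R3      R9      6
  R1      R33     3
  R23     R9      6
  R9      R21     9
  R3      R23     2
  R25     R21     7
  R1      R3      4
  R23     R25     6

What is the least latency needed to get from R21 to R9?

Compare a few routes:
R21 → R1 → R3 → R9: 7+4+6 = 17
R21 → R25 → R23 → R9: 3+3+6 = 12
Cheapest is R21 → R25 → R23 → R9 at 12 ms.

12 ms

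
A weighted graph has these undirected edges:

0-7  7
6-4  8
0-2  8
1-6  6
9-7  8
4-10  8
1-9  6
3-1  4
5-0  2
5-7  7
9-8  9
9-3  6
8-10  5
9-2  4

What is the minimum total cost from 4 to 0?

Settle nodes by increasing distance from 4:
4: 0
6: 8  (via 4)
10: 8  (via 4)
8: 13  (via 10)
1: 14  (via 6)
3: 18  (via 1)
9: 20  (via 1)
2: 24  (via 9)
7: 28  (via 9)
0: 32  (via 2)
Shortest route: 4–6–1–9–2–0 = 32.

32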